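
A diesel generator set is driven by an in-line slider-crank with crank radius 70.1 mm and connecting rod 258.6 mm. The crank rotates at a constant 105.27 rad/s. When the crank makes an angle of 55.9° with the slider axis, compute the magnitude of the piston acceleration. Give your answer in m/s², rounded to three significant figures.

359

ω = 105.3 rad/s
x(θ) = r cosθ + √(L² − r² sin²θ); with ω constant, a = ω²·d²x/dθ².
d²x/dθ² = −r cosθ − r²(cos2θ)/√u − r⁴ sin²2θ/(4u^{3/2}),  u = L² − r² sin²θ = 0.0635045 m².
Substituting r = 0.0701 m, L = 0.2586 m, θ = 55.9°: d²x/dθ² = -0.032384 m.
a = ω²·d²x/dθ² = (105.3)²·(-0.032384) = -358.88 m/s²;  |a| = 358.88 m/s².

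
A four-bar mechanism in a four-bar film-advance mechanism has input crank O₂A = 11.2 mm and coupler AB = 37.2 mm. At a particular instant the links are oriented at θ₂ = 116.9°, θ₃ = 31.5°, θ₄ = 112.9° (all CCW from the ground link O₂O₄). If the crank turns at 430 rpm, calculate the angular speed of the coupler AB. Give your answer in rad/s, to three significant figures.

0.956

ω₂ = 45.03 rad/s (from 430 rpm).
Differentiating the loop-closure r₂e^{iθ₂}+r₃e^{iθ₃}=r₁+r₄e^{iθ₄} gives r₂ω₂e^{iθ₂}+r₃ω₃e^{iθ₃}=r₄ω₄e^{iθ₄}.
Eliminating the other unknown: ω₃ = r₂ω₂ sin(θ₄−θ₂) / [r₃ sin(θ₃−θ₄)].
Numerator sine = -0.06976; denominator sine = -0.98876.
Result = 0.0112·45.03·(-0.06976) / (0.0372·(-0.98876)) = +0.95646 rad/s; magnitude 0.95646 rad/s.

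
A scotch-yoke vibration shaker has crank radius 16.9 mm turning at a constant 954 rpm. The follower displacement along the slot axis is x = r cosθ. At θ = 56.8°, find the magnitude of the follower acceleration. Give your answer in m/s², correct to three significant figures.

92.4

ω = 99.9 rad/s (from 954 rpm).
x = r cosθ ⇒ ẍ = −rω² cosθ (ω constant).
|a| = rω²|cosθ| = 0.0169·(99.9)²·|cos 56.8°| = 92.358 m/s².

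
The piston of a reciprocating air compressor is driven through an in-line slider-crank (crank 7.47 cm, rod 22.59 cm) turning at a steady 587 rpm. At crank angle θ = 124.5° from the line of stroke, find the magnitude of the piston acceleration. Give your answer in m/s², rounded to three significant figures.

ω = 2π·587/60 = 61.47 rad/s
x(θ) = r cosθ + √(L² − r² sin²θ); with ω constant, a = ω²·d²x/dθ².
d²x/dθ² = −r cosθ − r²(cos2θ)/√u − r⁴ sin²2θ/(4u^{3/2}),  u = L² − r² sin²θ = 0.0472409 m².
Substituting r = 0.0747 m, L = 0.2259 m, θ = 124.5°: d²x/dθ² = +0.05085 m.
a = ω²·d²x/dθ² = (61.47)²·(+0.05085) = +192.14 m/s²;  |a| = 192.14 m/s².

192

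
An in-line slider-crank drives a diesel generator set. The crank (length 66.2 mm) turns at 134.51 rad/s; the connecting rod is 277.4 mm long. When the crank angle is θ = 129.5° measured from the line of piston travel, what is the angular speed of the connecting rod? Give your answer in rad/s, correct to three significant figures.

ω = 134.5 rad/s
The rod makes angle φ with the slider axis where L sinφ = r sinθ; differentiating, L cosφ·φ̇ = r ω cosθ.
L cosφ = √(L² − r² sin²θ) = 0.27266 m.
|ω_rod| = r ω |cosθ| / √(L² − r² sin²θ) = 0.0662·134.5·0.63608/0.27266 = 20.773 rad/s.

20.8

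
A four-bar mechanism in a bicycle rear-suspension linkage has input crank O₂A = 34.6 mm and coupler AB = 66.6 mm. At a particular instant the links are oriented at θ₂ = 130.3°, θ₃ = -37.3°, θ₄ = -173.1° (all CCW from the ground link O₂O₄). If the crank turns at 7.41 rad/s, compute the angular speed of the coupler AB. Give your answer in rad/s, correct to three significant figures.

4.61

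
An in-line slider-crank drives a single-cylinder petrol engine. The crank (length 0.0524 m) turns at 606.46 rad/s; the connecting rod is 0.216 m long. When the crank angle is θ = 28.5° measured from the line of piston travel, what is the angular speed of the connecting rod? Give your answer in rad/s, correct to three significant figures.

130

ω = 606.5 rad/s
The rod makes angle φ with the slider axis where L sinφ = r sinθ; differentiating, L cosφ·φ̇ = r ω cosθ.
L cosφ = √(L² − r² sin²θ) = 0.21455 m.
|ω_rod| = r ω |cosθ| / √(L² − r² sin²θ) = 0.0524·606.5·0.87882/0.21455 = 130.17 rad/s.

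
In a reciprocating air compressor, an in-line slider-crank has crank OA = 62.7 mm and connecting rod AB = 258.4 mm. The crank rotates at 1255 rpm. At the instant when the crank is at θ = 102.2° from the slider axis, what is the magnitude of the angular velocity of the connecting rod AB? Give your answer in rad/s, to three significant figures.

ω = 131.4 rad/s (converted from 1255 rpm).
The rod makes angle φ with the slider axis where L sinφ = r sinθ; differentiating, L cosφ·φ̇ = r ω cosθ.
L cosφ = √(L² − r² sin²θ) = 0.25103 m.
|ω_rod| = r ω |cosθ| / √(L² − r² sin²θ) = 0.0627·131.4·0.21132/0.25103 = 6.937 rad/s.

6.94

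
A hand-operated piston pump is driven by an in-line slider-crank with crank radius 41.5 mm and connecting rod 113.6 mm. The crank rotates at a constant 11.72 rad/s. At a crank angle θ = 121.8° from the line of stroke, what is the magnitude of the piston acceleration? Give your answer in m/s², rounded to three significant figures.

3.91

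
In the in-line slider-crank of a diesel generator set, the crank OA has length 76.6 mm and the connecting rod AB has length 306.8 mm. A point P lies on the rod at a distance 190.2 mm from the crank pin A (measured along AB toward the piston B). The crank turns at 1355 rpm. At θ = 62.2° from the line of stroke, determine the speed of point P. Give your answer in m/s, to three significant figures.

10.5

ω = 141.9 rad/s.  Crank-pin speed |V_A| = rω = 10.869 m/s, perpendicular to OA.
Rod angle: sinφ = −(r/L) sinθ ⇒ φ = -12.759°; ω_rod = −rω cosθ/√(L²−r²sin²θ) = -16.941 rad/s.
V_P = V_A + ω_rod × AP, with AP = 0.1902 m along the rod.
Components: V_Px = −rω sinθ − a·ω_rod·sinφ = -10.326 m/s;  V_Py = rω cosθ + a·ω_rod·cosφ = +1.9266 m/s.
|V_P| = √(V_Px² + V_Py²) = 10.505 m/s.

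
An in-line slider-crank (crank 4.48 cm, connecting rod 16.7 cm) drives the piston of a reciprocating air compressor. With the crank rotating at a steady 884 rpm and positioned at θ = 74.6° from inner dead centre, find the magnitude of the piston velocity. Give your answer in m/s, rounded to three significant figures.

4.29

ω = 2π·884/60 = 92.57 rad/s
For an in-line slider-crank, x = r cosθ + √(L² − r² sin²θ), so v = −rω sinθ·[1 + r cosθ/√(L² − r² sin²θ)].
With r = 0.0448 m, L = 0.167 m, θ = 74.6°: √(L² − r² sin²θ) = 0.16132 m.
v = −0.0448·92.57·0.96410·[1 + 0.0448·0.26556/0.16132] = -4.2932 m/s.
|v| = 4.2932 m/s.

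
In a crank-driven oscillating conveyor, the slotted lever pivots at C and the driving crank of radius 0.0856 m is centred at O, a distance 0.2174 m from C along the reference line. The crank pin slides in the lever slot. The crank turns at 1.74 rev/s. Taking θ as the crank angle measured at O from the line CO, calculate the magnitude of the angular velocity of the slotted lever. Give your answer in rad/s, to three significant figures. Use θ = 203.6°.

ω = 10.93 rad/s (from 1.74 rev/s).
Crank pin A relative to C: A = (d + r cosθ, r sinθ); lever angle φ = atan2(r sinθ, d + r cosθ).
Differentiating tanφ: φ̇ = rω(d cosθ + r)/(d² + r² + 2dr cosθ).
d² + r² + 2dr cosθ = |CA|² = 0.0204841 m²;  d cosθ + r = -0.11362 m.
|ω_lever| = |0.0856·10.93·-0.11362| / 0.0204841 = 5.1907 rad/s.

5.19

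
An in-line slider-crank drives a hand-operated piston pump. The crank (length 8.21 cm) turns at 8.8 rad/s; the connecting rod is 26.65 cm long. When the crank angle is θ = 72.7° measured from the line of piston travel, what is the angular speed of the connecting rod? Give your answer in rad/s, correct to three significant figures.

0.843

ω = 8.8 rad/s
The rod makes angle φ with the slider axis where L sinφ = r sinθ; differentiating, L cosφ·φ̇ = r ω cosθ.
L cosφ = √(L² − r² sin²θ) = 0.25471 m.
|ω_rod| = r ω |cosθ| / √(L² − r² sin²θ) = 0.0821·8.8·0.29737/0.25471 = 0.84349 rad/s.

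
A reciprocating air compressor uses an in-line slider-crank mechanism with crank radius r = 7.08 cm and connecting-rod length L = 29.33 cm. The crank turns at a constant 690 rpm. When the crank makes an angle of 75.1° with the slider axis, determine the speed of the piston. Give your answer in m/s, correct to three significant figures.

ω = 2π·690/60 = 72.26 rad/s
For an in-line slider-crank, x = r cosθ + √(L² − r² sin²θ), so v = −rω sinθ·[1 + r cosθ/√(L² − r² sin²θ)].
With r = 0.0708 m, L = 0.2933 m, θ = 75.1°: √(L² − r² sin²θ) = 0.28521 m.
v = −0.0708·72.26·0.96638·[1 + 0.0708·0.25713/0.28521] = -5.2593 m/s.
|v| = 5.2593 m/s.

5.26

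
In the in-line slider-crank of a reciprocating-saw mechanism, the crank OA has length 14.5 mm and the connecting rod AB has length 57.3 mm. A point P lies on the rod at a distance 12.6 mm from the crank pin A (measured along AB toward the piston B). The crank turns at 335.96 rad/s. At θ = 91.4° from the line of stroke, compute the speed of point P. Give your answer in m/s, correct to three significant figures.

ω = 336 rad/s.  Crank-pin speed |V_A| = rω = 4.8714 m/s, perpendicular to OA.
Rod angle: sinφ = −(r/L) sinθ ⇒ φ = -14.654°; ω_rod = −rω cosθ/√(L²−r²sin²θ) = +2.147 rad/s.
V_P = V_A + ω_rod × AP, with AP = 0.0126 m along the rod.
Components: V_Px = −rω sinθ − a·ω_rod·sinφ = -4.8631 m/s;  V_Py = rω cosθ + a·ω_rod·cosφ = -0.092848 m/s.
|V_P| = √(V_Px² + V_Py²) = 4.864 m/s.

4.86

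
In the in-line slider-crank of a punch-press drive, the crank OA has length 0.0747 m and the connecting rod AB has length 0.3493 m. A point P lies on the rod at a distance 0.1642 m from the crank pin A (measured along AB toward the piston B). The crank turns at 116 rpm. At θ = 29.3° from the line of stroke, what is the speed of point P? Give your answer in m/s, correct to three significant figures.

ω = 12.15 rad/s.  Crank-pin speed |V_A| = rω = 0.90742 m/s, perpendicular to OA.
Rod angle: sinφ = −(r/L) sinθ ⇒ φ = -6.007°; ω_rod = −rω cosθ/√(L²−r²sin²θ) = -2.278 rad/s.
V_P = V_A + ω_rod × AP, with AP = 0.1642 m along the rod.
Components: V_Px = −rω sinθ − a·ω_rod·sinφ = -0.48322 m/s;  V_Py = rω cosθ + a·ω_rod·cosφ = +0.41934 m/s.
|V_P| = √(V_Px² + V_Py²) = 0.6398 m/s.

0.640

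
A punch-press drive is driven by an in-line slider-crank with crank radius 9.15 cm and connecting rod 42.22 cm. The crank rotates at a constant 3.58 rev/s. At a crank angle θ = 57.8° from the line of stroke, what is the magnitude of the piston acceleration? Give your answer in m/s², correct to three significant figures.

20.4

ω = 2π·3.58 = 22.49 rad/s
x(θ) = r cosθ + √(L² − r² sin²θ); with ω constant, a = ω²·d²x/dθ².
d²x/dθ² = −r cosθ − r²(cos2θ)/√u − r⁴ sin²2θ/(4u^{3/2}),  u = L² − r² sin²θ = 0.172258 m².
Substituting r = 0.0915 m, L = 0.4222 m, θ = 57.8°: d²x/dθ² = -0.040241 m.
a = ω²·d²x/dθ² = (22.49)²·(-0.040241) = -20.361 m/s²;  |a| = 20.361 m/s².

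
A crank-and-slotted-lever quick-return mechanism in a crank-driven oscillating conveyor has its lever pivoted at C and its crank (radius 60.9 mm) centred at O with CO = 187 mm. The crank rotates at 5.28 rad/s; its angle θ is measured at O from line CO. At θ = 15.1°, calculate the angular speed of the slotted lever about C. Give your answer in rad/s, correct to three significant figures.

1.28

ω = 5.28 rad/s
Crank pin A relative to C: A = (d + r cosθ, r sinθ); lever angle φ = atan2(r sinθ, d + r cosθ).
Differentiating tanφ: φ̇ = rω(d cosθ + r)/(d² + r² + 2dr cosθ).
d² + r² + 2dr cosθ = |CA|² = 0.060668 m²;  d cosθ + r = +0.24144 m.
|ω_lever| = |0.0609·5.28·+0.24144| / 0.060668 = 1.2797 rad/s.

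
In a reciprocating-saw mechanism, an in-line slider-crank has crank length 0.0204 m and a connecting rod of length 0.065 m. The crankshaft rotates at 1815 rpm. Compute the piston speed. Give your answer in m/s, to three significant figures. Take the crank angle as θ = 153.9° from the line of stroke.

1.22

ω = 2π·1815/60 = 190.1 rad/s
For an in-line slider-crank, x = r cosθ + √(L² − r² sin²θ), so v = −rω sinθ·[1 + r cosθ/√(L² − r² sin²θ)].
With r = 0.0204 m, L = 0.065 m, θ = 153.9°: √(L² − r² sin²θ) = 0.064377 m.
v = −0.0204·190.1·0.43994·[1 + 0.0204·-0.89803/0.064377] = -1.2204 m/s.
|v| = 1.2204 m/s.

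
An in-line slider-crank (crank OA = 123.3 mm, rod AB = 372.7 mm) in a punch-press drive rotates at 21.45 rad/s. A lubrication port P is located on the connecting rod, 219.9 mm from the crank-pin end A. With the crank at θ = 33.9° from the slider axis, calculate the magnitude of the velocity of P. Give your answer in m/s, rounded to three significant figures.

ω = 21.45 rad/s.  Crank-pin speed |V_A| = rω = 2.6448 m/s, perpendicular to OA.
Rod angle: sinφ = −(r/L) sinθ ⇒ φ = -10.633°; ω_rod = −rω cosθ/√(L²−r²sin²θ) = -5.9929 rad/s.
V_P = V_A + ω_rod × AP, with AP = 0.2199 m along the rod.
Components: V_Px = −rω sinθ − a·ω_rod·sinφ = -1.7183 m/s;  V_Py = rω cosθ + a·ω_rod·cosφ = +0.89999 m/s.
|V_P| = √(V_Px² + V_Py²) = 1.9397 m/s.

1.94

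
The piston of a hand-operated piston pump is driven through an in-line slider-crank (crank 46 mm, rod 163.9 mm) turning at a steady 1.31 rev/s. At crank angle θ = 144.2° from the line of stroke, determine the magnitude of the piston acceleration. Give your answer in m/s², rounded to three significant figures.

2.23

ω = 2π·1.31 = 8.231 rad/s
x(θ) = r cosθ + √(L² − r² sin²θ); with ω constant, a = ω²·d²x/dθ².
d²x/dθ² = −r cosθ − r²(cos2θ)/√u − r⁴ sin²2θ/(4u^{3/2}),  u = L² − r² sin²θ = 0.0261392 m².
Substituting r = 0.046 m, L = 0.1639 m, θ = 144.2°: d²x/dθ² = +0.032939 m.
a = ω²·d²x/dθ² = (8.231)²·(+0.032939) = +2.2316 m/s²;  |a| = 2.2316 m/s².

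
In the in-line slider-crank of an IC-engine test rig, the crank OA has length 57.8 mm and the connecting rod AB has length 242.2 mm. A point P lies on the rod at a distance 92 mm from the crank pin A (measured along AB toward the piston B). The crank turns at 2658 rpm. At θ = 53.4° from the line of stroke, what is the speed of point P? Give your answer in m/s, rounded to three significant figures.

14.9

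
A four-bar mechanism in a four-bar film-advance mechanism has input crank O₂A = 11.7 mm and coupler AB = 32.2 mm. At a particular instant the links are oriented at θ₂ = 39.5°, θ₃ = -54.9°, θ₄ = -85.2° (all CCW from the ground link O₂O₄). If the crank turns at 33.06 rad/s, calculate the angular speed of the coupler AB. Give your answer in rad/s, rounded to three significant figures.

19.6

ω₂ = 33.06 rad/s
Differentiating the loop-closure r₂e^{iθ₂}+r₃e^{iθ₃}=r₁+r₄e^{iθ₄} gives r₂ω₂e^{iθ₂}+r₃ω₃e^{iθ₃}=r₄ω₄e^{iθ₄}.
Eliminating the other unknown: ω₃ = r₂ω₂ sin(θ₄−θ₂) / [r₃ sin(θ₃−θ₄)].
Numerator sine = -0.82214; denominator sine = +0.50453.
Result = 0.0117·33.06·(-0.82214) / (0.0322·(+0.50453)) = -19.575 rad/s; magnitude 19.575 rad/s.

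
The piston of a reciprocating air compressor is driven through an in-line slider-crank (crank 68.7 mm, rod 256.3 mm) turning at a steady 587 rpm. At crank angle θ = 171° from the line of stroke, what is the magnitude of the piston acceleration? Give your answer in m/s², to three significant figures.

190

ω = 2π·587/60 = 61.47 rad/s
x(θ) = r cosθ + √(L² − r² sin²θ); with ω constant, a = ω²·d²x/dθ².
d²x/dθ² = −r cosθ − r²(cos2θ)/√u − r⁴ sin²2θ/(4u^{3/2}),  u = L² − r² sin²θ = 0.0655742 m².
Substituting r = 0.0687 m, L = 0.2563 m, θ = 171°: d²x/dθ² = +0.050294 m.
a = ω²·d²x/dθ² = (61.47)²·(+0.050294) = +190.04 m/s²;  |a| = 190.04 m/s².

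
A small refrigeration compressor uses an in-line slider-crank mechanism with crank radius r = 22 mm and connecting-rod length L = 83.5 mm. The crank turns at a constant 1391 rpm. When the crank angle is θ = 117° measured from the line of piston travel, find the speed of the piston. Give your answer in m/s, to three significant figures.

2.50

ω = 2π·1391/60 = 145.7 rad/s
For an in-line slider-crank, x = r cosθ + √(L² − r² sin²θ), so v = −rω sinθ·[1 + r cosθ/√(L² − r² sin²θ)].
With r = 0.022 m, L = 0.0835 m, θ = 117°: √(L² − r² sin²θ) = 0.081167 m.
v = −0.022·145.7·0.89101·[1 + 0.022·-0.45399/0.081167] = -2.504 m/s.
|v| = 2.504 m/s.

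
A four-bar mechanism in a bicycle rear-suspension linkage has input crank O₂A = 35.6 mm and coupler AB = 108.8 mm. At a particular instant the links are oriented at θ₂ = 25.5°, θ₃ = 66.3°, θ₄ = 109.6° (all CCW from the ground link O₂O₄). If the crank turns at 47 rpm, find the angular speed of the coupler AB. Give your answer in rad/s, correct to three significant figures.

2.34

ω₂ = 4.922 rad/s (from 47 rpm).
Differentiating the loop-closure r₂e^{iθ₂}+r₃e^{iθ₃}=r₁+r₄e^{iθ₄} gives r₂ω₂e^{iθ₂}+r₃ω₃e^{iθ₃}=r₄ω₄e^{iθ₄}.
Eliminating the other unknown: ω₃ = r₂ω₂ sin(θ₄−θ₂) / [r₃ sin(θ₃−θ₄)].
Numerator sine = +0.99470; denominator sine = -0.68582.
Result = 0.0356·4.922·(+0.99470) / (0.1088·(-0.68582)) = -2.3358 rad/s; magnitude 2.3358 rad/s.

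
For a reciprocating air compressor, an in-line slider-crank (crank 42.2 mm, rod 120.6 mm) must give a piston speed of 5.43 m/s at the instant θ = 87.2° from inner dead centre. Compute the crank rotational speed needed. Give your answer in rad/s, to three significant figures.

127

For an in-line slider-crank, |v_piston| = rω|sinθ|·[1 + r cosθ/√(L² − r² sin²θ)].
With r = 0.0422 m, L = 0.1206 m, θ = 87.2°: the bracketed kinematic factor |dx/dθ| = 0.042919 m.
ω = v/|dx/dθ| = 5.43/0.042919 = 126.52 rad/s.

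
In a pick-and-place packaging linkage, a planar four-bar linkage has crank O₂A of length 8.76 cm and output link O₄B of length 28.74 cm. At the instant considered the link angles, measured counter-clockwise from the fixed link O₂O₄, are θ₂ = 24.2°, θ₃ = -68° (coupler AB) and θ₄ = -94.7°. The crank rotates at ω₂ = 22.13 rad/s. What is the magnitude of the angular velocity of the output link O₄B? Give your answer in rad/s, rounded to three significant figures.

ω₂ = 22.13 rad/s
Differentiating the loop-closure r₂e^{iθ₂}+r₃e^{iθ₃}=r₁+r₄e^{iθ₄} gives r₂ω₂e^{iθ₂}+r₃ω₃e^{iθ₃}=r₄ω₄e^{iθ₄}.
Eliminating the other unknown: ω₄ = r₂ω₂ sin(θ₂−θ₃) / [r₄ sin(θ₄−θ₃)].
Numerator sine = +0.99926; denominator sine = -0.44932.
Result = 0.0876·22.13·(+0.99926) / (0.2874·(-0.44932)) = -15.001 rad/s; magnitude 15.001 rad/s.

15.0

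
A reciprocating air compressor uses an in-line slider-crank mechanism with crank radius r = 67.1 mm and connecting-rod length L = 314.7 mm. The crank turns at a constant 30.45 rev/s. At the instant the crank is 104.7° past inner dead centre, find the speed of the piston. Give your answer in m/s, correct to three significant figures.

ω = 2π·30.4 = 191.3 rad/s
For an in-line slider-crank, x = r cosθ + √(L² − r² sin²θ), so v = −rω sinθ·[1 + r cosθ/√(L² − r² sin²θ)].
With r = 0.0671 m, L = 0.3147 m, θ = 104.7°: √(L² − r² sin²θ) = 0.30793 m.
v = −0.0671·191.3·0.96727·[1 + 0.0671·-0.25376/0.30793] = -11.731 m/s.
|v| = 11.731 m/s.

11.7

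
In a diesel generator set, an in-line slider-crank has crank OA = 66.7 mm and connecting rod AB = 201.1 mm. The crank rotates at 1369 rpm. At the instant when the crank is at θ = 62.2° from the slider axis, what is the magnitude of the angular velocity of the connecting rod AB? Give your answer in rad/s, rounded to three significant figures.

23.2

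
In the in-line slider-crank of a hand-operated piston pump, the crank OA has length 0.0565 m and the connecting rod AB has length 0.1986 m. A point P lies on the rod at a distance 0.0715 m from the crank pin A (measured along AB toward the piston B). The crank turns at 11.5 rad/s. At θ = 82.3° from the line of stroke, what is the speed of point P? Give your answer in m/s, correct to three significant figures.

0.655

ω = 11.5 rad/s.  Crank-pin speed |V_A| = rω = 0.64975 m/s, perpendicular to OA.
Rod angle: sinφ = −(r/L) sinθ ⇒ φ = -16.375°; ω_rod = −rω cosθ/√(L²−r²sin²θ) = -0.45689 rad/s.
V_P = V_A + ω_rod × AP, with AP = 0.0715 m along the rod.
Components: V_Px = −rω sinθ − a·ω_rod·sinφ = -0.6531 m/s;  V_Py = rω cosθ + a·ω_rod·cosφ = +0.055715 m/s.
|V_P| = √(V_Px² + V_Py²) = 0.65547 m/s.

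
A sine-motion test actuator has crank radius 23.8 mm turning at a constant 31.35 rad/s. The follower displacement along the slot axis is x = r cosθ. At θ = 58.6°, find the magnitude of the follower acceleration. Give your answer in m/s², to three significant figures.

ω = 31.35 rad/s
x = r cosθ ⇒ ẍ = −rω² cosθ (ω constant).
|a| = rω²|cosθ| = 0.0238·(31.35)²·|cos 58.6°| = 12.187 m/s².

12.2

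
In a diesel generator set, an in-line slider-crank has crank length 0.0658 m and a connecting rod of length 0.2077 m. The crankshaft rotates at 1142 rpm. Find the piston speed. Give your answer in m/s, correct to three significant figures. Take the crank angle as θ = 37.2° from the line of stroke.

5.98

ω = 2π·1142/60 = 119.6 rad/s
For an in-line slider-crank, x = r cosθ + √(L² − r² sin²θ), so v = −rω sinθ·[1 + r cosθ/√(L² − r² sin²θ)].
With r = 0.0658 m, L = 0.2077 m, θ = 37.2°: √(L² − r² sin²θ) = 0.20385 m.
v = −0.0658·119.6·0.60460·[1 + 0.0658·0.79653/0.20385] = -5.9808 m/s.
|v| = 5.9808 m/s.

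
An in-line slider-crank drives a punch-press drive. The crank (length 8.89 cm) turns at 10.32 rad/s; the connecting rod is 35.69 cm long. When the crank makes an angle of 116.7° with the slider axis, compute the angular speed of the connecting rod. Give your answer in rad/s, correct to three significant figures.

1.18

ω = 10.32 rad/s
The rod makes angle φ with the slider axis where L sinφ = r sinθ; differentiating, L cosφ·φ̇ = r ω cosθ.
L cosφ = √(L² − r² sin²θ) = 0.34795 m.
|ω_rod| = r ω |cosθ| / √(L² − r² sin²θ) = 0.0889·10.32·0.44932/0.34795 = 1.1847 rad/s.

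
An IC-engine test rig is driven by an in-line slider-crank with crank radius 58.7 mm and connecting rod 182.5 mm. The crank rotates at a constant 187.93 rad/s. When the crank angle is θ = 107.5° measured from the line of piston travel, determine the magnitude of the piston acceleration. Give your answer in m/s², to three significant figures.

1190

ω = 187.9 rad/s
x(θ) = r cosθ + √(L² − r² sin²θ); with ω constant, a = ω²·d²x/dθ².
d²x/dθ² = −r cosθ − r²(cos2θ)/√u − r⁴ sin²2θ/(4u^{3/2}),  u = L² − r² sin²θ = 0.0301721 m².
Substituting r = 0.0587 m, L = 0.1825 m, θ = 107.5°: d²x/dθ² = +0.033715 m.
a = ω²·d²x/dθ² = (187.9)²·(+0.033715) = +1190.7 m/s²;  |a| = 1190.7 m/s².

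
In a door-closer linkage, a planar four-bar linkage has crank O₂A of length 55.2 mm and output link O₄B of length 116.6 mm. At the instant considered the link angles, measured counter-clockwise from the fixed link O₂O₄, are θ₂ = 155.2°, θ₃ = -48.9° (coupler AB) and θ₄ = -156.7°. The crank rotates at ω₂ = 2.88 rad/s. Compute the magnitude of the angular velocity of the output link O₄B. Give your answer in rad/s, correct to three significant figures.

ω₂ = 2.88 rad/s
Differentiating the loop-closure r₂e^{iθ₂}+r₃e^{iθ₃}=r₁+r₄e^{iθ₄} gives r₂ω₂e^{iθ₂}+r₃ω₃e^{iθ₃}=r₄ω₄e^{iθ₄}.
Eliminating the other unknown: ω₄ = r₂ω₂ sin(θ₂−θ₃) / [r₄ sin(θ₄−θ₃)].
Numerator sine = -0.40833; denominator sine = -0.95213.
Result = 0.0552·2.88·(-0.40833) / (0.1166·(-0.95213)) = +0.58472 rad/s; magnitude 0.58472 rad/s.

0.585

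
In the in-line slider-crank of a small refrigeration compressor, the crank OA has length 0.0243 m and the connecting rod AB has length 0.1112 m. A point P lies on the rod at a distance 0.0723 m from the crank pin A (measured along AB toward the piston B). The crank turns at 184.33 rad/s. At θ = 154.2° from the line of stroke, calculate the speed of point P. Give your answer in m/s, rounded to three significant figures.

2.21

ω = 184.3 rad/s.  Crank-pin speed |V_A| = rω = 4.4792 m/s, perpendicular to OA.
Rod angle: sinφ = −(r/L) sinθ ⇒ φ = -5.458°; ω_rod = −rω cosθ/√(L²−r²sin²θ) = +36.431 rad/s.
V_P = V_A + ω_rod × AP, with AP = 0.0723 m along the rod.
Components: V_Px = −rω sinθ − a·ω_rod·sinφ = -1.699 m/s;  V_Py = rω cosθ + a·ω_rod·cosφ = -1.4107 m/s.
|V_P| = √(V_Px² + V_Py²) = 2.2083 m/s.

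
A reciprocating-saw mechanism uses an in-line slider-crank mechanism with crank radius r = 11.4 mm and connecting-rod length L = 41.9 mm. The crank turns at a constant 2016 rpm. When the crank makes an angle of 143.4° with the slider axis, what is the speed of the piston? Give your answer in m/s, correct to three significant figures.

1.12

ω = 2π·2016/60 = 211.1 rad/s
For an in-line slider-crank, x = r cosθ + √(L² − r² sin²θ), so v = −rω sinθ·[1 + r cosθ/√(L² − r² sin²θ)].
With r = 0.0114 m, L = 0.0419 m, θ = 143.4°: √(L² − r² sin²θ) = 0.041345 m.
v = −0.0114·211.1·0.59622·[1 + 0.0114·-0.80282/0.041345] = -1.1173 m/s.
|v| = 1.1173 m/s.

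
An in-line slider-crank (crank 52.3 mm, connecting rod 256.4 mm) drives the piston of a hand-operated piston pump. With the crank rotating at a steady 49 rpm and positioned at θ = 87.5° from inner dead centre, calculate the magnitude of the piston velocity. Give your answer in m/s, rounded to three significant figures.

0.271

ω = 2π·49/60 = 5.131 rad/s
For an in-line slider-crank, x = r cosθ + √(L² − r² sin²θ), so v = −rω sinθ·[1 + r cosθ/√(L² − r² sin²θ)].
With r = 0.0523 m, L = 0.2564 m, θ = 87.5°: √(L² − r² sin²θ) = 0.25102 m.
v = −0.0523·5.131·0.99905·[1 + 0.0523·0.04362/0.25102] = -0.27055 m/s.
|v| = 0.27055 m/s.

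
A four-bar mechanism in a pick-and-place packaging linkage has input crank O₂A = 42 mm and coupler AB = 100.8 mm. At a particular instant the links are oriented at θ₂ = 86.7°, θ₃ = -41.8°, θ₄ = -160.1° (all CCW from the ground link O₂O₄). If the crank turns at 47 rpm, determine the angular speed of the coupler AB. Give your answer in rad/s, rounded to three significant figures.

2.14

ω₂ = 4.922 rad/s (from 47 rpm).
Differentiating the loop-closure r₂e^{iθ₂}+r₃e^{iθ₃}=r₁+r₄e^{iθ₄} gives r₂ω₂e^{iθ₂}+r₃ω₃e^{iθ₃}=r₄ω₄e^{iθ₄}.
Eliminating the other unknown: ω₃ = r₂ω₂ sin(θ₄−θ₂) / [r₃ sin(θ₃−θ₄)].
Numerator sine = +0.91914; denominator sine = +0.88048.
Result = 0.042·4.922·(+0.91914) / (0.1008·(+0.88048)) = +2.1408 rad/s; magnitude 2.1408 rad/s.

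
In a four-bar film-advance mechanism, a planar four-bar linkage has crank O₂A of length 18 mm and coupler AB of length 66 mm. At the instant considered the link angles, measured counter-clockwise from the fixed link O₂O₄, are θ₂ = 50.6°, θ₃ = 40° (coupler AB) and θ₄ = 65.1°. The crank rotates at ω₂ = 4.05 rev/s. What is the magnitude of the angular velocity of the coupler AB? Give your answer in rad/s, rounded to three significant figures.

ω₂ = 25.45 rad/s (from 4.05 rev/s).
Differentiating the loop-closure r₂e^{iθ₂}+r₃e^{iθ₃}=r₁+r₄e^{iθ₄} gives r₂ω₂e^{iθ₂}+r₃ω₃e^{iθ₃}=r₄ω₄e^{iθ₄}.
Eliminating the other unknown: ω₃ = r₂ω₂ sin(θ₄−θ₂) / [r₃ sin(θ₃−θ₄)].
Numerator sine = +0.25038; denominator sine = -0.42420.
Result = 0.018·25.45·(+0.25038) / (0.066·(-0.42420)) = -4.0963 rad/s; magnitude 4.0963 rad/s.

4.10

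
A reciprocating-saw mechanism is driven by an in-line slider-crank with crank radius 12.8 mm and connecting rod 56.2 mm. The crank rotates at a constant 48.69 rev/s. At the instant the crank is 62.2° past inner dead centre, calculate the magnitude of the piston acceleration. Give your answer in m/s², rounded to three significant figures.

404

ω = 2π·48.7 = 305.9 rad/s
x(θ) = r cosθ + √(L² − r² sin²θ); with ω constant, a = ω²·d²x/dθ².
d²x/dθ² = −r cosθ − r²(cos2θ)/√u − r⁴ sin²2θ/(4u^{3/2}),  u = L² − r² sin²θ = 0.00303024 m².
Substituting r = 0.0128 m, L = 0.0562 m, θ = 62.2°: d²x/dθ² = -0.0043156 m.
a = ω²·d²x/dθ² = (305.9)²·(-0.0043156) = -403.91 m/s²;  |a| = 403.91 m/s².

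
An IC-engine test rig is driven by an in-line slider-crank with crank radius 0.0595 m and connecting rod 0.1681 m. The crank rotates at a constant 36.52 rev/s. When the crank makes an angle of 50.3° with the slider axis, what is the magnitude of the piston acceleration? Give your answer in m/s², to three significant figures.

ω = 2π·36.5 = 229.5 rad/s
x(θ) = r cosθ + √(L² − r² sin²θ); with ω constant, a = ω²·d²x/dθ².
d²x/dθ² = −r cosθ − r²(cos2θ)/√u − r⁴ sin²2θ/(4u^{3/2}),  u = L² − r² sin²θ = 0.0261619 m².
Substituting r = 0.0595 m, L = 0.1681 m, θ = 50.3°: d²x/dθ² = -0.034696 m.
a = ω²·d²x/dθ² = (229.5)²·(-0.034696) = -1826.8 m/s²;  |a| = 1826.8 m/s².

1830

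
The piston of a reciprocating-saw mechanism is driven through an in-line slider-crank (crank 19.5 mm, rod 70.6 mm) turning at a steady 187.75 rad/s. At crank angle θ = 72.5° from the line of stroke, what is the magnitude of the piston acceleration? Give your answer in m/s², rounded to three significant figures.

ω = 187.8 rad/s
x(θ) = r cosθ + √(L² − r² sin²θ); with ω constant, a = ω²·d²x/dθ².
d²x/dθ² = −r cosθ − r²(cos2θ)/√u − r⁴ sin²2θ/(4u^{3/2}),  u = L² − r² sin²θ = 0.00463849 m².
Substituting r = 0.0195 m, L = 0.0706 m, θ = 72.5°: d²x/dθ² = -0.0013279 m.
a = ω²·d²x/dθ² = (187.8)²·(-0.0013279) = -46.81 m/s²;  |a| = 46.81 m/s².

46.8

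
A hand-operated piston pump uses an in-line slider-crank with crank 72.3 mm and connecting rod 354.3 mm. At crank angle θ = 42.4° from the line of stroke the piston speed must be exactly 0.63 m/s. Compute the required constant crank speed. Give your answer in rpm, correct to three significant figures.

For an in-line slider-crank, |v_piston| = rω|sinθ|·[1 + r cosθ/√(L² − r² sin²θ)].
With r = 0.0723 m, L = 0.3543 m, θ = 42.4°: the bracketed kinematic factor |dx/dθ| = 0.056169 m.
ω = v/|dx/dθ| = 0.63/0.056169 = 11.216 rad/s.
N = 60ω/(2π) = 107.11 rpm.

107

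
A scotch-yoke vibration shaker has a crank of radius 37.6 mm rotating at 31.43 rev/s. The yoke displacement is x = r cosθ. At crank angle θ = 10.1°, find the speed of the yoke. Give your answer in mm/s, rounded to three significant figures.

1300

ω = 197.5 rad/s (from 31.43 rev/s).
x = r cosθ ⇒ ẋ = −rω sinθ.
|v| = rω|sinθ| = 0.0376·197.5·|sin 10.1°| = 1.3021 m/s = 1302.1 mm/s.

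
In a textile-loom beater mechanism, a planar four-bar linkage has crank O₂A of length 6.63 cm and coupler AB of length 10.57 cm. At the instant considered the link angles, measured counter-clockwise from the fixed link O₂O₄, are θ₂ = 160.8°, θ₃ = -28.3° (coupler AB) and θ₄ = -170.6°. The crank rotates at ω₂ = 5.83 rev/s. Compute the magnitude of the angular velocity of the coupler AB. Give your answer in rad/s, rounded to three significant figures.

18.0

ω₂ = 36.63 rad/s (from 5.83 rev/s).
Differentiating the loop-closure r₂e^{iθ₂}+r₃e^{iθ₃}=r₁+r₄e^{iθ₄} gives r₂ω₂e^{iθ₂}+r₃ω₃e^{iθ₃}=r₄ω₄e^{iθ₄}.
Eliminating the other unknown: ω₃ = r₂ω₂ sin(θ₄−θ₂) / [r₃ sin(θ₃−θ₄)].
Numerator sine = +0.47869; denominator sine = +0.61153.
Result = 0.0663·36.63·(+0.47869) / (0.1057·(+0.61153)) = +17.986 rad/s; magnitude 17.986 rad/s.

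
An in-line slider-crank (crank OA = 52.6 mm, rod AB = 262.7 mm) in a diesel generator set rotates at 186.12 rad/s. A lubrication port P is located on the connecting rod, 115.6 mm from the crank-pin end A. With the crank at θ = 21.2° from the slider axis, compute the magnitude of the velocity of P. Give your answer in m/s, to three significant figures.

6.39

ω = 186.1 rad/s.  Crank-pin speed |V_A| = rω = 9.7899 m/s, perpendicular to OA.
Rod angle: sinφ = −(r/L) sinθ ⇒ φ = -4.152°; ω_rod = −rω cosθ/√(L²−r²sin²θ) = -34.836 rad/s.
V_P = V_A + ω_rod × AP, with AP = 0.1156 m along the rod.
Components: V_Px = −rω sinθ − a·ω_rod·sinφ = -3.8319 m/s;  V_Py = rω cosθ + a·ω_rod·cosφ = +5.1109 m/s.
|V_P| = √(V_Px² + V_Py²) = 6.3878 m/s.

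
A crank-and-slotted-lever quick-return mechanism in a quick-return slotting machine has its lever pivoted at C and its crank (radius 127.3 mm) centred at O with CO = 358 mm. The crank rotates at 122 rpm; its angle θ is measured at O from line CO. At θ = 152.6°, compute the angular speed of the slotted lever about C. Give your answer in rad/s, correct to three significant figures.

ω = 12.78 rad/s (from 122 rpm).
Crank pin A relative to C: A = (d + r cosθ, r sinθ); lever angle φ = atan2(r sinθ, d + r cosθ).
Differentiating tanφ: φ̇ = rω(d cosθ + r)/(d² + r² + 2dr cosθ).
d² + r² + 2dr cosθ = |CA|² = 0.0634478 m²;  d cosθ + r = -0.19054 m.
|ω_lever| = |0.1273·12.78·-0.19054| / 0.0634478 = 4.8841 rad/s.

4.88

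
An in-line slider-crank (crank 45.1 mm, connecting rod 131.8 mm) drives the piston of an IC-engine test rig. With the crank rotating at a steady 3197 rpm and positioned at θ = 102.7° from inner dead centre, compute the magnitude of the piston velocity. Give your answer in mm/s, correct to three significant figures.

ω = 2π·3197/60 = 334.8 rad/s
For an in-line slider-crank, x = r cosθ + √(L² − r² sin²θ), so v = −rω sinθ·[1 + r cosθ/√(L² − r² sin²θ)].
With r = 0.0451 m, L = 0.1318 m, θ = 102.7°: √(L² − r² sin²θ) = 0.12424 m.
v = −0.0451·334.8·0.97553·[1 + 0.0451·-0.21985/0.12424] = -13.554 m/s.
|v| = 13.554 m/s = 13554 mm/s.

13600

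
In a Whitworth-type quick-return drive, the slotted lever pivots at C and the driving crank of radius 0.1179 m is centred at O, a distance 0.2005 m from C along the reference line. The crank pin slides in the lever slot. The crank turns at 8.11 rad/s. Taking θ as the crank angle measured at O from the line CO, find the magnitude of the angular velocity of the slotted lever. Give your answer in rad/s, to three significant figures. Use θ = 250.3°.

1.26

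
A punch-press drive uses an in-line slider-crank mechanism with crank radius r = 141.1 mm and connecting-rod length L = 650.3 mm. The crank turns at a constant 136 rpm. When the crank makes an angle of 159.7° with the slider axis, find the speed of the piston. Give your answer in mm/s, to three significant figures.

555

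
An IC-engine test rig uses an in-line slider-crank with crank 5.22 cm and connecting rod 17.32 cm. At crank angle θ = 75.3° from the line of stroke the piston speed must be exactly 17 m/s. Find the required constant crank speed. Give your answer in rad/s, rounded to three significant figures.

For an in-line slider-crank, |v_piston| = rω|sinθ|·[1 + r cosθ/√(L² − r² sin²θ)].
With r = 0.0522 m, L = 0.1732 m, θ = 75.3°: the bracketed kinematic factor |dx/dθ| = 0.054528 m.
ω = v/|dx/dθ| = 17/0.054528 = 311.76 rad/s.

312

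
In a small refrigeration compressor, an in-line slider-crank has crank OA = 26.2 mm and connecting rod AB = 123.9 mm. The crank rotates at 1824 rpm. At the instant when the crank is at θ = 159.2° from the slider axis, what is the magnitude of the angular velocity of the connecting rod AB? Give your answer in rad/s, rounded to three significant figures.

ω = 191 rad/s (converted from 1824 rpm).
The rod makes angle φ with the slider axis where L sinφ = r sinθ; differentiating, L cosφ·φ̇ = r ω cosθ.
L cosφ = √(L² − r² sin²θ) = 0.12355 m.
|ω_rod| = r ω |cosθ| / √(L² − r² sin²θ) = 0.0262·191·0.93483/0.12355 = 37.865 rad/s.

37.9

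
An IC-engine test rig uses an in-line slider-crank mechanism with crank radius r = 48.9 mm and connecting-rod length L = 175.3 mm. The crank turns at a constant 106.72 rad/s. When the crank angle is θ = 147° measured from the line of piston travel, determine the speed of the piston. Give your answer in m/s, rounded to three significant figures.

2.17

ω = 106.7 rad/s
For an in-line slider-crank, x = r cosθ + √(L² − r² sin²θ), so v = −rω sinθ·[1 + r cosθ/√(L² − r² sin²θ)].
With r = 0.0489 m, L = 0.1753 m, θ = 147°: √(L² − r² sin²θ) = 0.17327 m.
v = −0.0489·106.7·0.54464·[1 + 0.0489·-0.83867/0.17327] = -2.1695 m/s.
|v| = 2.1695 m/s.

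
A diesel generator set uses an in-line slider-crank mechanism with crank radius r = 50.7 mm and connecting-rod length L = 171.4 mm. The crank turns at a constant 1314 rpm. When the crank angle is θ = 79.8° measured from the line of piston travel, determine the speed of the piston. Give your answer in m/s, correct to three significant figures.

ω = 2π·1314/60 = 137.6 rad/s
For an in-line slider-crank, x = r cosθ + √(L² − r² sin²θ), so v = −rω sinθ·[1 + r cosθ/√(L² − r² sin²θ)].
With r = 0.0507 m, L = 0.1714 m, θ = 79.8°: √(L² − r² sin²θ) = 0.16398 m.
v = −0.0507·137.6·0.98420·[1 + 0.0507·0.17708/0.16398] = -7.2421 m/s.
|v| = 7.2421 m/s.

7.24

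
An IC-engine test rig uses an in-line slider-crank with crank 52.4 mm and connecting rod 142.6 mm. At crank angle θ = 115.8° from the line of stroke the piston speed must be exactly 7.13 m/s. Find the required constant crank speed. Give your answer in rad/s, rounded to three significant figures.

182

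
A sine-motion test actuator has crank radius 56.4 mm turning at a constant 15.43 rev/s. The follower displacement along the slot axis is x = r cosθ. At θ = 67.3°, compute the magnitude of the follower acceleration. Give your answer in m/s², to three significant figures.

205

ω = 96.95 rad/s (from 15.43 rev/s).
x = r cosθ ⇒ ẍ = −rω² cosθ (ω constant).
|a| = rω²|cosθ| = 0.0564·(96.95)²·|cos 67.3°| = 204.57 m/s².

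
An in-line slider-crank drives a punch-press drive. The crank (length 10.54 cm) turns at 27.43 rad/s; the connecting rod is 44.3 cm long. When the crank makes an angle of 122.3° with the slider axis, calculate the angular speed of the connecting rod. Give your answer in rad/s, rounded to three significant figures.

3.56

ω = 27.43 rad/s
The rod makes angle φ with the slider axis where L sinφ = r sinθ; differentiating, L cosφ·φ̇ = r ω cosθ.
L cosφ = √(L² − r² sin²θ) = 0.43395 m.
|ω_rod| = r ω |cosθ| / √(L² − r² sin²θ) = 0.1054·27.43·0.53435/0.43395 = 3.56 rad/s.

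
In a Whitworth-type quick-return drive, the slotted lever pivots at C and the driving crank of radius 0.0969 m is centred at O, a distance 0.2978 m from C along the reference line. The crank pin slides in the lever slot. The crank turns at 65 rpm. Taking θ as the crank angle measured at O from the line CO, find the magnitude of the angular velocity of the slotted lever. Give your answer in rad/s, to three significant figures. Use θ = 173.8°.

ω = 6.807 rad/s (from 65 rpm).
Crank pin A relative to C: A = (d + r cosθ, r sinθ); lever angle φ = atan2(r sinθ, d + r cosθ).
Differentiating tanφ: φ̇ = rω(d cosθ + r)/(d² + r² + 2dr cosθ).
d² + r² + 2dr cosθ = |CA|² = 0.0406984 m²;  d cosθ + r = -0.19916 m.
|ω_lever| = |0.0969·6.807·-0.19916| / 0.0406984 = 3.2277 rad/s.

3.23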